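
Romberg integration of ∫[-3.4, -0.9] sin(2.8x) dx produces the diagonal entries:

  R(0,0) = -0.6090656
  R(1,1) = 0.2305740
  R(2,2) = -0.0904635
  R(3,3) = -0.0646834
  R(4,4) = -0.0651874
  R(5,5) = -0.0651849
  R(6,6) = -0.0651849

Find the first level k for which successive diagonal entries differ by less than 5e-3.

k = 4

|R(1,1) − R(0,0)| = 0.8396396 ≥ 5e-3
|R(2,2) − R(1,1)| = 0.3210375 ≥ 5e-3
|R(3,3) − R(2,2)| = 0.0257801 ≥ 5e-3
|R(4,4) − R(3,3)| = 0.0005040 < 5e-3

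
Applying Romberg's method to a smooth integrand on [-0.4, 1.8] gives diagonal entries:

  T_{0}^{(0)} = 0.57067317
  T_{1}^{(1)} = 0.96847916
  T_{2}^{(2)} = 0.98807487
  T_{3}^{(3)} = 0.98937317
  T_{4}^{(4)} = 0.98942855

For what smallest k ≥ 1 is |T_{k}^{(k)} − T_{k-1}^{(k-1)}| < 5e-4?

|T_{1}^{(1)} − T_{0}^{(0)}| = 0.39780599 ≥ 5e-4
|T_{2}^{(2)} − T_{1}^{(1)}| = 0.01959571 ≥ 5e-4
|T_{3}^{(3)} − T_{2}^{(2)}| = 0.00129830 ≥ 5e-4
|T_{4}^{(4)} − T_{3}^{(3)}| = 0.00005538 < 5e-4

k = 4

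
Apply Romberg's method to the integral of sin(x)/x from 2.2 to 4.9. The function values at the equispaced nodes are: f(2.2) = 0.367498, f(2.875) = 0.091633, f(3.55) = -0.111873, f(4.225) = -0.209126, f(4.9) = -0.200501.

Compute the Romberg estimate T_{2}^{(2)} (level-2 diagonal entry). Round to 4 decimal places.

T_{0}^{(0)} (trapezoid, 1 panel, h=2.7000): 0.225446
T_{1}^{(0)} (trapezoid, 2 panels, h=1.3500): -0.038306
T_{2}^{(0)} (trapezoid, 4 panels, h=0.6750): -0.098461
T_{1}^{(1)} = -0.038306 + (-0.038306 − 0.225446)/3 = -0.126223
T_{2}^{(1)} = -0.098461 + (-0.098461 − (-0.038306))/3 = -0.118513
T_{2}^{(2)} = -0.118513 + (-0.118513 − (-0.126223))/15 = -0.117999

-0.1180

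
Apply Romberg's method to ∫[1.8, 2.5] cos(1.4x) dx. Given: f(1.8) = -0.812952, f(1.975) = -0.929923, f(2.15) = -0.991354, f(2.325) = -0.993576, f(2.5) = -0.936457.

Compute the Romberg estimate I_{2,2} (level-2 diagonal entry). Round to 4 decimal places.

-0.6665

I_{0,0} (trapezoid, 1 panel, h=0.7000): -0.612293
I_{1,0} (trapezoid, 2 panels, h=0.3500): -0.653120
I_{2,0} (trapezoid, 4 panels, h=0.1750): -0.663173
I_{1,1} = -0.653120 + (-0.653120 − (-0.612293))/3 = -0.666729
I_{2,1} = -0.663173 + (-0.663173 − (-0.653120))/3 = -0.666524
I_{2,2} = -0.666524 + (-0.666524 − (-0.666729))/15 = -0.666510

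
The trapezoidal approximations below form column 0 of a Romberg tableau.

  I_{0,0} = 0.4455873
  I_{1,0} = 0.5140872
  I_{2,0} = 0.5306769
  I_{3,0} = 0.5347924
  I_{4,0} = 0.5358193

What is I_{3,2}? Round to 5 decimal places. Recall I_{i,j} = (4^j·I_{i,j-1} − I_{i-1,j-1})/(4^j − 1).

Richardson extrapolation on the trapezoidal column (denominator 4−1=3):
I_{2,1} = (4·0.5306769 − 0.5140872) / 3 = 0.5362068
I_{3,1} = 0.5347924 + (0.5347924 − 0.5306769)/3 = 0.5361642
I_{3,2} = (16·0.5361642 − 0.5362068) / 15 = 0.5361614

0.53616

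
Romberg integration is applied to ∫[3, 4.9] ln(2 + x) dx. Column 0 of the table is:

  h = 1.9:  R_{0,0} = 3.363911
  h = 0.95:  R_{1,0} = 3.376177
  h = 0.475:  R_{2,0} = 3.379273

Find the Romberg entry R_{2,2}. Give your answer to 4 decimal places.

Richardson extrapolation on the trapezoidal column (denominator 4−1=3):
R_{1,1} = 3.376177 + (3.376177 − 3.363911)/3 = 3.380266
R_{2,1} = 3.379273 + (3.379273 − 3.376177)/3 = 3.380305
R_{2,2} = 3.380305 + (3.380305 − 3.380266)/15 = 3.380308

3.3803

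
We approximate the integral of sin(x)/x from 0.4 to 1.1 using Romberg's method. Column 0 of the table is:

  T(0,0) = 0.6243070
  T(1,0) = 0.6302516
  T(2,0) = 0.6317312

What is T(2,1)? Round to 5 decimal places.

0.63222

Richardson extrapolation on the trapezoidal column (denominator 4−1=3):
T(2,1) = (4·0.6317312 − 0.6302516) / 3 = 0.6322244
(Column j=1 coincides with Simpson's rule on the same nodes.)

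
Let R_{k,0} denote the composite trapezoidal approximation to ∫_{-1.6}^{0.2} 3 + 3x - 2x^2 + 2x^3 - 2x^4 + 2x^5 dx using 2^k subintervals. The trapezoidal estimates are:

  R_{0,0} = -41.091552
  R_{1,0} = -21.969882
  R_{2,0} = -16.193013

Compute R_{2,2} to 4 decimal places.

R_{1,1} = -21.969882 + (-21.969882 − (-41.091552))/3 = -15.595992
R_{2,1} = (4·(-16.193013) − (-21.969882)) / 3 = -14.267390
R_{2,2} = -14.267390 + (-14.267390 − (-15.595992))/15 = -14.178817

-14.1788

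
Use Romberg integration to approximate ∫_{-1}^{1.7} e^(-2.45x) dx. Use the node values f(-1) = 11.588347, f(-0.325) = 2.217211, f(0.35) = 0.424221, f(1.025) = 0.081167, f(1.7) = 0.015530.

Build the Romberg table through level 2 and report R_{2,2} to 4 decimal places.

R_{0,0} (trapezoid, 1 panel, h=2.7000): 15.665234
R_{1,0} (trapezoid, 2 panels, h=1.3500): 8.405315
R_{2,0} (trapezoid, 4 panels, h=0.6750): 5.754063
R_{1,1} = 8.405315 + (8.405315 − 15.665234)/3 = 5.985342
R_{2,1} = 5.754063 + (5.754063 − 8.405315)/3 = 4.870312
R_{2,2} = 4.870312 + (4.870312 − 5.985342)/15 = 4.795977

4.7960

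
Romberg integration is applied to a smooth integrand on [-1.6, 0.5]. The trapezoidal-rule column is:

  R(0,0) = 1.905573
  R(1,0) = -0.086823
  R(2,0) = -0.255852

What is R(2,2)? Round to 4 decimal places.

-0.2829

Richardson extrapolation on the trapezoidal column (denominator 4−1=3):
R(1,1) = (4·(-0.086823) − 1.905573) / 3 = -0.750955
R(2,1) = -0.255852 + (-0.255852 − (-0.086823))/3 = -0.312195
R(2,2) = -0.312195 + (-0.312195 − (-0.750955))/15 = -0.282944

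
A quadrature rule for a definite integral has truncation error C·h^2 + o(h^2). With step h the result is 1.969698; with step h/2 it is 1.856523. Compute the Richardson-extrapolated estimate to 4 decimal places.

1.8188

The leading error scales as h^2; refining by a factor of 2 reduces it by 2^2 = 4.
Extrapolated value = (4·A(h/2) − A(h)) / (4 − 1)
= (4·1.856523 − 1.969698) / 3
= 5.456394 / 3 = 1.818798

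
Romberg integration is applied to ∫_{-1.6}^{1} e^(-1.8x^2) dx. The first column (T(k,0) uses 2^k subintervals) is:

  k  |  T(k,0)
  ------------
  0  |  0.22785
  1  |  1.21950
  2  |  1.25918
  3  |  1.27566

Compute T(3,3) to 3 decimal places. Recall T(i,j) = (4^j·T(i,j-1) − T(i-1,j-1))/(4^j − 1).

1.282

Richardson extrapolation on the trapezoidal column (denominator 4−1=3):
T(1,1) = (4·1.21950 − 0.22785) / 3 = 1.55005
T(2,1) = 1.25918 + (1.25918 − 1.21950)/3 = 1.27241
T(3,1) = 1.27566 + (1.27566 − 1.25918)/3 = 1.28115
T(2,2) = 1.27241 + (1.27241 − 1.55005)/15 = 1.25390
T(3,2) = 1.28115 + (1.28115 − 1.27241)/15 = 1.28173
T(3,3) = 1.28173 + (1.28173 − 1.25390)/63 = 1.28217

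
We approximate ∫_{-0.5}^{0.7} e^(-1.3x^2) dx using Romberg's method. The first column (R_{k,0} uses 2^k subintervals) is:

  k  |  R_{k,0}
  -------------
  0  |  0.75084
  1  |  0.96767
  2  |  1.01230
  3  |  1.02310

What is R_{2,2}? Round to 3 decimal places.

1.026

Richardson extrapolation on the trapezoidal column (denominator 4−1=3):
R_{1,1} = 0.96767 + (0.96767 − 0.75084)/3 = 1.03995
R_{2,1} = (4·1.01230 − 0.96767) / 3 = 1.02718
R_{2,2} = 1.02718 + (1.02718 − 1.03995)/15 = 1.02633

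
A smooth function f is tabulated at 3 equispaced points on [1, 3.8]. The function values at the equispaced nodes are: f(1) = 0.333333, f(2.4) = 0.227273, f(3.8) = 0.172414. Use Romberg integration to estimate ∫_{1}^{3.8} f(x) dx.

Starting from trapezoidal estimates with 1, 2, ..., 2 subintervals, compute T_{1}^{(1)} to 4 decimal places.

0.6603

T_{0}^{(0)} (trapezoid, 1 panel, h=2.8000): 0.708046
T_{1}^{(0)} (trapezoid, 2 panels, h=1.4000): 0.672205
T_{1}^{(1)} = 0.672205 + (0.672205 − 0.708046)/3 = 0.660258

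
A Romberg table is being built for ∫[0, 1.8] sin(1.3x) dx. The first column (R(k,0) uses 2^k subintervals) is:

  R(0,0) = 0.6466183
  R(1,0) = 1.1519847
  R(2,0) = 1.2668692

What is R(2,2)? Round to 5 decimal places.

R(1,1) = (4·1.1519847 − 0.6466183) / 3 = 1.3204402
R(2,1) = (4·1.2668692 − 1.1519847) / 3 = 1.3051640
R(2,2) = 1.3051640 + (1.3051640 − 1.3204402)/15 = 1.3041456

1.30415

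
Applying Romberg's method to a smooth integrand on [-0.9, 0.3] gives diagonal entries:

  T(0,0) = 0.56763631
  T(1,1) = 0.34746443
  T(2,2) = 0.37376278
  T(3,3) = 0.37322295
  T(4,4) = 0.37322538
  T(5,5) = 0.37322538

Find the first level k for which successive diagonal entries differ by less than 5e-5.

k = 4

|T(1,1) − T(0,0)| = 0.22017188 ≥ 5e-5
|T(2,2) − T(1,1)| = 0.02629835 ≥ 5e-5
|T(3,3) − T(2,2)| = 0.00053983 ≥ 5e-5
|T(4,4) − T(3,3)| = 0.00000243 < 5e-5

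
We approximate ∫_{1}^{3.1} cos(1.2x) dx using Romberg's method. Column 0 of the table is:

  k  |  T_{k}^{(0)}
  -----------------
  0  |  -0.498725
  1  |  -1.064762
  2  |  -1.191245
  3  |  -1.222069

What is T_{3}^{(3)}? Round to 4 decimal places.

-1.2323

T_{1}^{(1)} = -1.064762 + (-1.064762 − (-0.498725))/3 = -1.253441
T_{2}^{(1)} = (4·(-1.191245) − (-1.064762)) / 3 = -1.233406
T_{3}^{(1)} = -1.222069 + (-1.222069 − (-1.191245))/3 = -1.232344
T_{2}^{(2)} = -1.233406 + (-1.233406 − (-1.253441))/15 = -1.232070
T_{3}^{(2)} = (16·(-1.232344) − (-1.233406)) / 15 = -1.232273
T_{3}^{(3)} = (64·(-1.232273) − (-1.232070)) / 63 = -1.232276
(Column j=1 coincides with Simpson's rule on the same nodes.)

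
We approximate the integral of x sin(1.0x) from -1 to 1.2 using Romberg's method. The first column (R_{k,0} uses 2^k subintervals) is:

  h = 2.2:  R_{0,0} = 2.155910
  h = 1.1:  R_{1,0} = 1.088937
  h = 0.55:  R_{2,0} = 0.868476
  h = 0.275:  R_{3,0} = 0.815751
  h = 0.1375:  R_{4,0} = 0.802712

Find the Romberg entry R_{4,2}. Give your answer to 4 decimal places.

R_{3,1} = 0.815751 + (0.815751 − 0.868476)/3 = 0.798176
R_{4,1} = (4·0.802712 − 0.815751) / 3 = 0.798366
R_{4,2} = 0.798366 + (0.798366 − 0.798176)/15 = 0.798379

0.7984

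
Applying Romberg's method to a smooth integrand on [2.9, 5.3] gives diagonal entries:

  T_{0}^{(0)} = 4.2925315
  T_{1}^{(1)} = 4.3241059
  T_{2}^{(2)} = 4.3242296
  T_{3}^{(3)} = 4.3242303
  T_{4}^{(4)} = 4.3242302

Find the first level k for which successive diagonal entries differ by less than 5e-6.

k = 3

|T_{1}^{(1)} − T_{0}^{(0)}| = 0.0315744 ≥ 5e-6
|T_{2}^{(2)} − T_{1}^{(1)}| = 0.0001237 ≥ 5e-6
|T_{3}^{(3)} − T_{2}^{(2)}| = 0.0000007 < 5e-6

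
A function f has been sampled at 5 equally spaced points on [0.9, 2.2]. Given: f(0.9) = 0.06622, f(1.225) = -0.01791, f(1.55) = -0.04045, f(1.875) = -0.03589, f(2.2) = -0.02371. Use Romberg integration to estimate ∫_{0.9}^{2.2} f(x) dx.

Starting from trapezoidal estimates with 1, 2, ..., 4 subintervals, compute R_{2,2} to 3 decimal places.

-0.028

R_{0,0} (trapezoid, 1 panel, h=1.3000): 0.02763
R_{1,0} (trapezoid, 2 panels, h=0.6500): -0.01248
R_{2,0} (trapezoid, 4 panels, h=0.3250): -0.02372
R_{1,1} = -0.01248 + (-0.01248 − 0.02763)/3 = -0.02585
R_{2,1} = -0.02372 + (-0.02372 − (-0.01248))/3 = -0.02747
R_{2,2} = -0.02747 + (-0.02747 − (-0.02585))/15 = -0.02758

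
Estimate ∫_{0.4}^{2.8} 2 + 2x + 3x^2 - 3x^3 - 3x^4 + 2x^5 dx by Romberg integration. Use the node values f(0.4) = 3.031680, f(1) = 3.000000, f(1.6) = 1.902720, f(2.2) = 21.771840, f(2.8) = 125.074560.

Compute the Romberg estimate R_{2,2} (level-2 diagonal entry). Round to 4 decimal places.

45.6607

R_{0,0} (trapezoid, 1 panel, h=2.4000): 153.727488
R_{1,0} (trapezoid, 2 panels, h=1.2000): 79.147008
R_{2,0} (trapezoid, 4 panels, h=0.6000): 54.436608
R_{1,1} = 79.147008 + (79.147008 − 153.727488)/3 = 54.286848
R_{2,1} = 54.436608 + (54.436608 − 79.147008)/3 = 46.199808
R_{2,2} = 46.199808 + (46.199808 − 54.286848)/15 = 45.660672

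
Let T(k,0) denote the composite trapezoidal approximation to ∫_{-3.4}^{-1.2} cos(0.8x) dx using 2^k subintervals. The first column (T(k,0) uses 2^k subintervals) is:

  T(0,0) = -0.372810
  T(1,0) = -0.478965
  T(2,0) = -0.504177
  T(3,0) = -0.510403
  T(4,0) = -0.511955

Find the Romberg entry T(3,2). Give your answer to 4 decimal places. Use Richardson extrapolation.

-0.5125

T(2,1) = -0.504177 + (-0.504177 − (-0.478965))/3 = -0.512581
T(3,1) = -0.510403 + (-0.510403 − (-0.504177))/3 = -0.512478
T(3,2) = -0.512478 + (-0.512478 − (-0.512581))/15 = -0.512471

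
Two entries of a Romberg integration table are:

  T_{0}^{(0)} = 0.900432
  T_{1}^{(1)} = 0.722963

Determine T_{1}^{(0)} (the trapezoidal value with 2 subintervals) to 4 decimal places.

0.7673

From T_{1}^{(1)} = (4·T_{1}^{(0)} − T_{0}^{(0)})/3, solve for T_{1}^{(0)}:
4·T_{1}^{(0)} = 3·0.722963 + 0.900432 = 3.069321
T_{1}^{(0)} = 0.767330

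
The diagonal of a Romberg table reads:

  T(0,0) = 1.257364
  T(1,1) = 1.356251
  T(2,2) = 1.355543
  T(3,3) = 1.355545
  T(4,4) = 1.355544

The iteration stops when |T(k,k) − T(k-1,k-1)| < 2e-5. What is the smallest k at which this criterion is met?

k = 3

|T(1,1) − T(0,0)| = 0.098887 ≥ 2e-5
|T(2,2) − T(1,1)| = 0.000708 ≥ 2e-5
|T(3,3) − T(2,2)| = 0.000002 < 2e-5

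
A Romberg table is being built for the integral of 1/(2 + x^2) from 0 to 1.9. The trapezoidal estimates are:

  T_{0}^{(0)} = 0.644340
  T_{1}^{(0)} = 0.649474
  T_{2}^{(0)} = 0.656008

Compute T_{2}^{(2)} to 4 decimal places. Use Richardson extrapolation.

0.6587

Richardson extrapolation on the trapezoidal column (denominator 4−1=3):
T_{1}^{(1)} = 0.649474 + (0.649474 − 0.644340)/3 = 0.651185
T_{2}^{(1)} = (4·0.656008 − 0.649474) / 3 = 0.658186
T_{2}^{(2)} = (16·0.658186 − 0.651185) / 15 = 0.658653
(Column j=1 coincides with Simpson's rule on the same nodes.)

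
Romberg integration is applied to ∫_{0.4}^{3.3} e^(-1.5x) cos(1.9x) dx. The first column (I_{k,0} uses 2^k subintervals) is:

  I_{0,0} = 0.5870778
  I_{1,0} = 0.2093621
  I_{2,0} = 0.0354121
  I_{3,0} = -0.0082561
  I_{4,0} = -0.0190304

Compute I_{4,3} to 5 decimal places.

-0.02261

Richardson extrapolation on the trapezoidal column (denominator 4−1=3):
I_{2,1} = (4·0.0354121 − 0.2093621) / 3 = -0.0225712
I_{3,1} = -0.0082561 + (-0.0082561 − 0.0354121)/3 = -0.0228122
I_{4,1} = (4·(-0.0190304) − (-0.0082561)) / 3 = -0.0226218
I_{3,2} = -0.0228122 + (-0.0228122 − (-0.0225712))/15 = -0.0228283
I_{4,2} = (16·(-0.0226218) − (-0.0228122)) / 15 = -0.0226091
I_{4,3} = (64·(-0.0226091) − (-0.0228283)) / 63 = -0.0226056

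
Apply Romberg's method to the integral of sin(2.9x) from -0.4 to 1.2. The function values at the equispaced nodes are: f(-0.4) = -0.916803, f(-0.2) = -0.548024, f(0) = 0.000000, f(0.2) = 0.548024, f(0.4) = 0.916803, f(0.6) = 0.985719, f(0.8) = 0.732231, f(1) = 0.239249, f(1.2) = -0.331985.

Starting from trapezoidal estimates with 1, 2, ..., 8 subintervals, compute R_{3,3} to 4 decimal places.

0.4630

R_{0,0} (trapezoid, 1 panel, h=1.6000): -0.999030
R_{1,0} (trapezoid, 2 panels, h=0.8000): 0.233927
R_{2,0} (trapezoid, 4 panels, h=0.4000): 0.409856
R_{3,0} (trapezoid, 8 panels, h=0.2000): 0.449922
R_{1,1} = 0.233927 + (0.233927 − (-0.999030))/3 = 0.644913
R_{2,1} = 0.409856 + (0.409856 − 0.233927)/3 = 0.468499
R_{3,1} = 0.449922 + (0.449922 − 0.409856)/3 = 0.463277
R_{2,2} = 0.468499 + (0.468499 − 0.644913)/15 = 0.456738
R_{3,2} = 0.463277 + (0.463277 − 0.468499)/15 = 0.462929
R_{3,3} = 0.462929 + (0.462929 − 0.456738)/63 = 0.463027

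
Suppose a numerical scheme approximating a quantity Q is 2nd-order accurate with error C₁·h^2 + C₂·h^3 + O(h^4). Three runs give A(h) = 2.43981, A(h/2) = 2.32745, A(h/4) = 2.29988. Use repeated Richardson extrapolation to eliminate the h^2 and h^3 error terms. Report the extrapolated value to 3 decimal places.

2.291

First eliminate the h^2 term (factor 2^2 = 4):
  B₁ = (4·2.32745 − 2.43981)/3 = 2.29000
  B₂ = (4·2.29988 − 2.32745)/3 = 2.29069
Then eliminate the h^3 term (factor 2^3 = 8):
  (8·2.29069 − 2.29000)/7 = 2.29079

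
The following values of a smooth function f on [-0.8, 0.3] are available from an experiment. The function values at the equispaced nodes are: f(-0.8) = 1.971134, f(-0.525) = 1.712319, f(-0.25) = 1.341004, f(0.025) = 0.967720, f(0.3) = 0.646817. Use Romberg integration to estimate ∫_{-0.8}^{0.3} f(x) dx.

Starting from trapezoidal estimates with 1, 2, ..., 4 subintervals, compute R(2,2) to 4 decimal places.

R(0,0) (trapezoid, 1 panel, h=1.1000): 1.439873
R(1,0) (trapezoid, 2 panels, h=0.5500): 1.457489
R(2,0) (trapezoid, 4 panels, h=0.2750): 1.465755
R(1,1) = 1.457489 + (1.457489 − 1.439873)/3 = 1.463361
R(2,1) = 1.465755 + (1.465755 − 1.457489)/3 = 1.468510
R(2,2) = 1.468510 + (1.468510 − 1.463361)/15 = 1.468853

1.4689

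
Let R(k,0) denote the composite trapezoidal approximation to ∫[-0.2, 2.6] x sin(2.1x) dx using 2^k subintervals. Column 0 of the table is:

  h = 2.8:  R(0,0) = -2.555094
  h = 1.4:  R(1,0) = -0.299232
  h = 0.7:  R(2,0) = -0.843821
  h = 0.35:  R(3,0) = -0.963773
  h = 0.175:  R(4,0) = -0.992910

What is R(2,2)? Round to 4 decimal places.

-1.1239

R(1,1) = (4·(-0.299232) − (-2.555094)) / 3 = 0.452722
R(2,1) = -0.843821 + (-0.843821 − (-0.299232))/3 = -1.025351
R(2,2) = (16·(-1.025351) − 0.452722) / 15 = -1.123889
(Column j=1 coincides with Simpson's rule on the same nodes.)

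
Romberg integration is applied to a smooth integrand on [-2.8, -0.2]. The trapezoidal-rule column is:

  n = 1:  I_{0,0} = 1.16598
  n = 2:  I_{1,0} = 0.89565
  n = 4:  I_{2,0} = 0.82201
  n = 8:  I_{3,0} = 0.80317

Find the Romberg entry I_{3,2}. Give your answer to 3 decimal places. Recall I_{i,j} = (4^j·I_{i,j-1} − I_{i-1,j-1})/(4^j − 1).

I_{2,1} = 0.82201 + (0.82201 − 0.89565)/3 = 0.79746
I_{3,1} = (4·0.80317 − 0.82201) / 3 = 0.79689
I_{3,2} = 0.79689 + (0.79689 − 0.79746)/15 = 0.79685

0.797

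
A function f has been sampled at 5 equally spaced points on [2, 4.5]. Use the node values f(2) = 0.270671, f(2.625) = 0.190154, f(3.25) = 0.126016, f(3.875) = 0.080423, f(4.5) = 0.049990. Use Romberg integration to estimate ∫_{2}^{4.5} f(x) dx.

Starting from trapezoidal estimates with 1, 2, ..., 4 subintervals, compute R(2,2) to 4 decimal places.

0.3449

R(0,0) (trapezoid, 1 panel, h=2.5000): 0.400826
R(1,0) (trapezoid, 2 panels, h=1.2500): 0.357933
R(2,0) (trapezoid, 4 panels, h=0.6250): 0.348077
R(1,1) = 0.357933 + (0.357933 − 0.400826)/3 = 0.343635
R(2,1) = 0.348077 + (0.348077 − 0.357933)/3 = 0.344792
R(2,2) = 0.344792 + (0.344792 − 0.343635)/15 = 0.344869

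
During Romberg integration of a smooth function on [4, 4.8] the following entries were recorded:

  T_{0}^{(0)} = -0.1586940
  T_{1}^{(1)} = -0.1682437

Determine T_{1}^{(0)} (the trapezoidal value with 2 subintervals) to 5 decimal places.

From T_{1}^{(1)} = (4·T_{1}^{(0)} − T_{0}^{(0)})/3, solve for T_{1}^{(0)}:
4·T_{1}^{(0)} = 3·(-0.1682437) + (-0.1586940) = -0.6634251
T_{1}^{(0)} = -0.1658563

-0.16586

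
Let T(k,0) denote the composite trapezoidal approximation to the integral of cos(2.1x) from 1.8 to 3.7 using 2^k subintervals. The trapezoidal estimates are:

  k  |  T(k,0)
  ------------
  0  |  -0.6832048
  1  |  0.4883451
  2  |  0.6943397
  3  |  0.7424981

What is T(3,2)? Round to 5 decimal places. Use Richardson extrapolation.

T(2,1) = 0.6943397 + (0.6943397 − 0.4883451)/3 = 0.7630046
T(3,1) = 0.7424981 + (0.7424981 − 0.6943397)/3 = 0.7585509
T(3,2) = 0.7585509 + (0.7585509 − 0.7630046)/15 = 0.7582540

0.75825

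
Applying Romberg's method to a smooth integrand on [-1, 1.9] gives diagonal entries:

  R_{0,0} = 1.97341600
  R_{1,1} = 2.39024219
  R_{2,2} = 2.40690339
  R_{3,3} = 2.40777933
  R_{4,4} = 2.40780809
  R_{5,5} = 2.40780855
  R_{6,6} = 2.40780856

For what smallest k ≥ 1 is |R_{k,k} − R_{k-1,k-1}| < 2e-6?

|R_{1,1} − R_{0,0}| = 0.41682619 ≥ 2e-6
|R_{2,2} − R_{1,1}| = 0.01666120 ≥ 2e-6
|R_{3,3} − R_{2,2}| = 0.00087594 ≥ 2e-6
|R_{4,4} − R_{3,3}| = 0.00002876 ≥ 2e-6
|R_{5,5} − R_{4,4}| = 0.00000046 < 2e-6

k = 5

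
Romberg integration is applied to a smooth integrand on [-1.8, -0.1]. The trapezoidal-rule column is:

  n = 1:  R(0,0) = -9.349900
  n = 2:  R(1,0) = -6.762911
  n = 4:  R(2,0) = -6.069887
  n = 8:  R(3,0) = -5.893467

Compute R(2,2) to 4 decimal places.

R(1,1) = (4·(-6.762911) − (-9.349900)) / 3 = -5.900581
R(2,1) = (4·(-6.069887) − (-6.762911)) / 3 = -5.838879
R(2,2) = (16·(-5.838879) − (-5.900581)) / 15 = -5.834766

-5.8348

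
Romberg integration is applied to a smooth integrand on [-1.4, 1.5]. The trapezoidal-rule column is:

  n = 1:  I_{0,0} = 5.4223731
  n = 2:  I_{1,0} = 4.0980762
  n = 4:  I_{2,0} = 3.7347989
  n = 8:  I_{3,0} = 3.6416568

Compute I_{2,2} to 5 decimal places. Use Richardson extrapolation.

3.61084

Richardson extrapolation on the trapezoidal column (denominator 4−1=3):
I_{1,1} = 4.0980762 + (4.0980762 − 5.4223731)/3 = 3.6566439
I_{2,1} = (4·3.7347989 − 4.0980762) / 3 = 3.6137065
I_{2,2} = 3.6137065 + (3.6137065 − 3.6566439)/15 = 3.6108440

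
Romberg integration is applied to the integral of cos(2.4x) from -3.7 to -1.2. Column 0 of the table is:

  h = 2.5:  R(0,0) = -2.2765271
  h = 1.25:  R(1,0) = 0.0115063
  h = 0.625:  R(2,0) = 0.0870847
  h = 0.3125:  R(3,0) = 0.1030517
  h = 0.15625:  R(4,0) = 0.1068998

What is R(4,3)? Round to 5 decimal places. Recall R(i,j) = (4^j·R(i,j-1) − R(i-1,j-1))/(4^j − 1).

Richardson extrapolation on the trapezoidal column (denominator 4−1=3):
R(2,1) = 0.0870847 + (0.0870847 − 0.0115063)/3 = 0.1122775
R(3,1) = 0.1030517 + (0.1030517 − 0.0870847)/3 = 0.1083740
R(4,1) = 0.1068998 + (0.1068998 − 0.1030517)/3 = 0.1081825
R(3,2) = (16·0.1083740 − 0.1122775) / 15 = 0.1081138
R(4,2) = (16·0.1081825 − 0.1083740) / 15 = 0.1081697
R(4,3) = 0.1081697 + (0.1081697 − 0.1081138)/63 = 0.1081706

0.10817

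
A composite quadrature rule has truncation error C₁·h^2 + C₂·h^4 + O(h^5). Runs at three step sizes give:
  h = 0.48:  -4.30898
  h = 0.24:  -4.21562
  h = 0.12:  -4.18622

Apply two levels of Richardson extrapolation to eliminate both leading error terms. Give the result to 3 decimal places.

First eliminate the h^2 term (factor 2^2 = 4):
  B₁ = (4·(-4.21562) − (-4.30898))/3 = -4.18450
  B₂ = (4·(-4.18622) − (-4.21562))/3 = -4.17642
Then eliminate the h^4 term (factor 2^4 = 16):
  (16·(-4.17642) − (-4.18450))/15 = -4.17588

-4.176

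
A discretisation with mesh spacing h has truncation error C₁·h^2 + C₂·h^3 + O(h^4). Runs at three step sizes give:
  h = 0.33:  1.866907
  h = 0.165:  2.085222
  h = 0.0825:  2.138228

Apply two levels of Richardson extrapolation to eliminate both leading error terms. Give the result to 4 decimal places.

First eliminate the h^2 term (factor 2^2 = 4):
  B₁ = (4·2.085222 − 1.866907)/3 = 2.157994
  B₂ = (4·2.138228 − 2.085222)/3 = 2.155897
Then eliminate the h^3 term (factor 2^3 = 8):
  (8·2.155897 − 2.157994)/7 = 2.155597

2.1556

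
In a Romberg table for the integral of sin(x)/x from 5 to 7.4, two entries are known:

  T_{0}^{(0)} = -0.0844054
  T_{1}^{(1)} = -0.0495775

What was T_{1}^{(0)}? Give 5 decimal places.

From T_{1}^{(1)} = (4·T_{1}^{(0)} − T_{0}^{(0)})/3, solve for T_{1}^{(0)}:
4·T_{1}^{(0)} = 3·(-0.0495775) + (-0.0844054) = -0.2331379
T_{1}^{(0)} = -0.0582845

-0.05828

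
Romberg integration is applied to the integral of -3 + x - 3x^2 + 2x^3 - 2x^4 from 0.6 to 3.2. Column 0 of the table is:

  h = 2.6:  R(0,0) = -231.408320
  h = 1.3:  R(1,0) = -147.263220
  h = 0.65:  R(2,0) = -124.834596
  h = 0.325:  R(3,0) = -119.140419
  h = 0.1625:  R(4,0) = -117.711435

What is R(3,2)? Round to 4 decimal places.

Richardson extrapolation on the trapezoidal column (denominator 4−1=3):
R(2,1) = (4·(-124.834596) − (-147.263220)) / 3 = -117.358388
R(3,1) = -119.140419 + (-119.140419 − (-124.834596))/3 = -117.242360
R(3,2) = (16·(-117.242360) − (-117.358388)) / 15 = -117.234625
(Column j=1 coincides with Simpson's rule on the same nodes.)

-117.2346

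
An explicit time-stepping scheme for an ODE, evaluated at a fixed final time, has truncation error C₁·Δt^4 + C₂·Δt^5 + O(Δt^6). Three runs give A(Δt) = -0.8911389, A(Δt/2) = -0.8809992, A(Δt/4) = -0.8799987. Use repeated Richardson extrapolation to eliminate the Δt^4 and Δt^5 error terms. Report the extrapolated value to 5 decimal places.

First eliminate the Δt^4 term (factor 2^4 = 16):
  B₁ = (16·(-0.8809992) − (-0.8911389))/15 = -0.8803232
  B₂ = (16·(-0.8799987) − (-0.8809992))/15 = -0.8799320
Then eliminate the Δt^5 term (factor 2^5 = 32):
  (32·(-0.8799320) − (-0.8803232))/31 = -0.8799194

-0.87992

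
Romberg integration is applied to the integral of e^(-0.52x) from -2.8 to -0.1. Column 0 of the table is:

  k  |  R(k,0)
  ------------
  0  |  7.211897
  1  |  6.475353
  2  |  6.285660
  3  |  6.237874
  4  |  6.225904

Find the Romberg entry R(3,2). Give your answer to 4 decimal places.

Richardson extrapolation on the trapezoidal column (denominator 4−1=3):
R(2,1) = 6.285660 + (6.285660 − 6.475353)/3 = 6.222429
R(3,1) = 6.237874 + (6.237874 − 6.285660)/3 = 6.221945
R(3,2) = 6.221945 + (6.221945 − 6.222429)/15 = 6.221913

6.2219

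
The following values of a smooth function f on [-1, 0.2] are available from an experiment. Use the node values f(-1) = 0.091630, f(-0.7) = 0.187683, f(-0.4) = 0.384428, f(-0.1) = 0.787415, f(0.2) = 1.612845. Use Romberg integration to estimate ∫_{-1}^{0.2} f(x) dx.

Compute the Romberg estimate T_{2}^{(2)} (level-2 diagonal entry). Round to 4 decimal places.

0.6366

T_{0}^{(0)} (trapezoid, 1 panel, h=1.2000): 1.022685
T_{1}^{(0)} (trapezoid, 2 panels, h=0.6000): 0.741999
T_{2}^{(0)} (trapezoid, 4 panels, h=0.3000): 0.663529
T_{1}^{(1)} = 0.741999 + (0.741999 − 1.022685)/3 = 0.648437
T_{2}^{(1)} = 0.663529 + (0.663529 − 0.741999)/3 = 0.637372
T_{2}^{(2)} = 0.637372 + (0.637372 − 0.648437)/15 = 0.636634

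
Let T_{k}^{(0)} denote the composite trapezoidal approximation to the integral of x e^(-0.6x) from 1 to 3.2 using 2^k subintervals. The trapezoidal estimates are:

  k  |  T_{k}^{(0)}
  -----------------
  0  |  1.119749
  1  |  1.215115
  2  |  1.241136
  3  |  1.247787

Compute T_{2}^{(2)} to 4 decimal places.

1.2500

T_{1}^{(1)} = 1.215115 + (1.215115 − 1.119749)/3 = 1.246904
T_{2}^{(1)} = (4·1.241136 − 1.215115) / 3 = 1.249810
T_{2}^{(2)} = (16·1.249810 − 1.246904) / 15 = 1.250004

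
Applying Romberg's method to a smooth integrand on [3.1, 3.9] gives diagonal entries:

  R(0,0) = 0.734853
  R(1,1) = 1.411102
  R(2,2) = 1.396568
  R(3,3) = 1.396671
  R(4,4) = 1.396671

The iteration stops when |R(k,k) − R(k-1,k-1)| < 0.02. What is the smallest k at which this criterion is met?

|R(1,1) − R(0,0)| = 0.676249 ≥ 0.02
|R(2,2) − R(1,1)| = 0.014534 < 0.02

k = 2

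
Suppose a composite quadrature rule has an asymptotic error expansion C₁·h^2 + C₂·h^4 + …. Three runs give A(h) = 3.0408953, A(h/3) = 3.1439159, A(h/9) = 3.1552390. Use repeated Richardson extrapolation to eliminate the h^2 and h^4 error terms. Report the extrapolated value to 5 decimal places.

First eliminate the h^2 term (factor 3^2 = 9):
  B₁ = (9·3.1439159 − 3.0408953)/8 = 3.1567935
  B₂ = (9·3.1552390 − 3.1439159)/8 = 3.1566544
Then eliminate the h^4 term (factor 3^4 = 81):
  (81·3.1566544 − 3.1567935)/80 = 3.1566527

3.15665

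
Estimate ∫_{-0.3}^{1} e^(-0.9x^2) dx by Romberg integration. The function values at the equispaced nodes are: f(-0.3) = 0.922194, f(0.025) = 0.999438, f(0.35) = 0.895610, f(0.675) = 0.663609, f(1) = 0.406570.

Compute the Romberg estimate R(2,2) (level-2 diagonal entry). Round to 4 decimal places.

1.0583

R(0,0) (trapezoid, 1 panel, h=1.3000): 0.863697
R(1,0) (trapezoid, 2 panels, h=0.6500): 1.013995
R(2,0) (trapezoid, 4 panels, h=0.3250): 1.047488
R(1,1) = 1.013995 + (1.013995 − 0.863697)/3 = 1.064094
R(2,1) = 1.047488 + (1.047488 − 1.013995)/3 = 1.058652
R(2,2) = 1.058652 + (1.058652 − 1.064094)/15 = 1.058289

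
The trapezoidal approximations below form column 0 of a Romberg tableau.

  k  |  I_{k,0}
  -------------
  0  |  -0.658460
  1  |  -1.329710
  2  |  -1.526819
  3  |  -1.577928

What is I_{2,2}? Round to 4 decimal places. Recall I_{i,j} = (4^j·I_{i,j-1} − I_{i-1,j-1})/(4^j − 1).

Richardson extrapolation on the trapezoidal column (denominator 4−1=3):
I_{1,1} = -1.329710 + (-1.329710 − (-0.658460))/3 = -1.553460
I_{2,1} = -1.526819 + (-1.526819 − (-1.329710))/3 = -1.592522
I_{2,2} = (16·(-1.592522) − (-1.553460)) / 15 = -1.595126
(Column j=1 coincides with Simpson's rule on the same nodes.)

-1.5951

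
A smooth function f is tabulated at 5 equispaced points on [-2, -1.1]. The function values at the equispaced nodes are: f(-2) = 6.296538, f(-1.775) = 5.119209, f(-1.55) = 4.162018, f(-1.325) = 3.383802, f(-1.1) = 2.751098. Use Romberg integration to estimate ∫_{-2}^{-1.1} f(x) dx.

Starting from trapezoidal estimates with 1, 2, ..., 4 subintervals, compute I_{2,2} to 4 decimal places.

I_{0,0} (trapezoid, 1 panel, h=0.9000): 4.071436
I_{1,0} (trapezoid, 2 panels, h=0.4500): 3.908626
I_{2,0} (trapezoid, 4 panels, h=0.2250): 3.867491
I_{1,1} = 3.908626 + (3.908626 − 4.071436)/3 = 3.854356
I_{2,1} = 3.867491 + (3.867491 − 3.908626)/3 = 3.853779
I_{2,2} = 3.853779 + (3.853779 − 3.854356)/15 = 3.853741

3.8537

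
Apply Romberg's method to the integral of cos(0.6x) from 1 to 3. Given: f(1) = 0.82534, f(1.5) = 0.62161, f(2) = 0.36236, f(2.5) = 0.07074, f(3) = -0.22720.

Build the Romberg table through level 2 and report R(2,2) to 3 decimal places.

R(0,0) (trapezoid, 1 panel, h=2.0000): 0.59814
R(1,0) (trapezoid, 2 panels, h=1.0000): 0.66143
R(2,0) (trapezoid, 4 panels, h=0.5000): 0.67689
R(1,1) = 0.66143 + (0.66143 − 0.59814)/3 = 0.68253
R(2,1) = 0.67689 + (0.67689 − 0.66143)/3 = 0.68204
R(2,2) = 0.68204 + (0.68204 − 0.68253)/15 = 0.68201

0.682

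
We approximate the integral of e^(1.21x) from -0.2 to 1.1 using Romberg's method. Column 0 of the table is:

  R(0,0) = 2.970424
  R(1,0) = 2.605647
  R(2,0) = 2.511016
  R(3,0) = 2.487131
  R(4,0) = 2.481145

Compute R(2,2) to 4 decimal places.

2.4792

Richardson extrapolation on the trapezoidal column (denominator 4−1=3):
R(1,1) = 2.605647 + (2.605647 − 2.970424)/3 = 2.484055
R(2,1) = 2.511016 + (2.511016 − 2.605647)/3 = 2.479472
R(2,2) = (16·2.479472 − 2.484055) / 15 = 2.479166
(Column j=1 coincides with Simpson's rule on the same nodes.)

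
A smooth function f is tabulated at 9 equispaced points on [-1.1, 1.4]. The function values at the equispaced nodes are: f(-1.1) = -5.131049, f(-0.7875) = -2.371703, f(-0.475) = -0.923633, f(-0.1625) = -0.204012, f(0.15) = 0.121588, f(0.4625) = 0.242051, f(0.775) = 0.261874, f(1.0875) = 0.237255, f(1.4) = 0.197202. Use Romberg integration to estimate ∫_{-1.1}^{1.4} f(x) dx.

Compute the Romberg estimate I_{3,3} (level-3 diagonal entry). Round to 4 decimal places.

-1.4979

I_{0,0} (trapezoid, 1 panel, h=2.5000): -6.167309
I_{1,0} (trapezoid, 2 panels, h=1.2500): -2.931669
I_{2,0} (trapezoid, 4 panels, h=0.6250): -1.879434
I_{3,0} (trapezoid, 8 panels, h=0.3125): -1.594845
I_{1,1} = -2.931669 + (-2.931669 − (-6.167309))/3 = -1.853122
I_{2,1} = -1.879434 + (-1.879434 − (-2.931669))/3 = -1.528689
I_{3,1} = -1.594845 + (-1.594845 − (-1.879434))/3 = -1.499982
I_{2,2} = -1.528689 + (-1.528689 − (-1.853122))/15 = -1.507060
I_{3,2} = -1.499982 + (-1.499982 − (-1.528689))/15 = -1.498068
I_{3,3} = -1.498068 + (-1.498068 − (-1.507060))/63 = -1.497925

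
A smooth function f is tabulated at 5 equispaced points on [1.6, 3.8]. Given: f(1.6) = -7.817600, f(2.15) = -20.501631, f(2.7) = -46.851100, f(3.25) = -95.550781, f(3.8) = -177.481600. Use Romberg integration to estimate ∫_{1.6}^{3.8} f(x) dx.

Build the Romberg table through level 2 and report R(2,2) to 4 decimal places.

R(0,0) (trapezoid, 1 panel, h=2.2000): -203.829120
R(1,0) (trapezoid, 2 panels, h=1.1000): -153.450770
R(2,0) (trapezoid, 4 panels, h=0.5500): -140.554212
R(1,1) = -153.450770 + (-153.450770 − (-203.829120))/3 = -136.657987
R(2,1) = -140.554212 + (-140.554212 − (-153.450770))/3 = -136.255359
R(2,2) = -136.255359 + (-136.255359 − (-136.657987))/15 = -136.228517

-136.2285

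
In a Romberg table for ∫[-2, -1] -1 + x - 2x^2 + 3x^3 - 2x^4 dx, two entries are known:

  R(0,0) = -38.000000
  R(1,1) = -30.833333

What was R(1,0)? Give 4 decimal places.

-32.6250

From R(1,1) = (4·R(1,0) − R(0,0))/3, solve for R(1,0):
4·R(1,0) = 3·(-30.833333) + (-38.000000) = -130.499999
R(1,0) = -32.625000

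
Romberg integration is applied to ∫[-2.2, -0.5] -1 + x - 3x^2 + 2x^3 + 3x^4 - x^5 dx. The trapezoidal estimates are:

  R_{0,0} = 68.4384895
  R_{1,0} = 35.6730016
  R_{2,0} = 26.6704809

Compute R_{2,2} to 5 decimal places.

R_{1,1} = 35.6730016 + (35.6730016 − 68.4384895)/3 = 24.7511723
R_{2,1} = (4·26.6704809 − 35.6730016) / 3 = 23.6696407
R_{2,2} = 23.6696407 + (23.6696407 − 24.7511723)/15 = 23.5975386

23.59754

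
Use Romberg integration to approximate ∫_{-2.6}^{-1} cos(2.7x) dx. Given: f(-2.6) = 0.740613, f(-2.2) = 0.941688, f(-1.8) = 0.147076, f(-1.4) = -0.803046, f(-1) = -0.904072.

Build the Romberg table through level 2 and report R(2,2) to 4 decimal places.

0.0899

R(0,0) (trapezoid, 1 panel, h=1.6000): -0.130767
R(1,0) (trapezoid, 2 panels, h=0.8000): 0.052277
R(2,0) (trapezoid, 4 panels, h=0.4000): 0.081595
R(1,1) = 0.052277 + (0.052277 − (-0.130767))/3 = 0.113292
R(2,1) = 0.081595 + (0.081595 − 0.052277)/3 = 0.091368
R(2,2) = 0.091368 + (0.091368 − 0.113292)/15 = 0.089906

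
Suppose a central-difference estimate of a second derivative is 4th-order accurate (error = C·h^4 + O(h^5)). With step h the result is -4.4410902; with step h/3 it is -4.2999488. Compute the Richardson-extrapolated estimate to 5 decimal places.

Extrapolated value = (81·A(h/3) − A(h)) / (81 − 1)
= (81·(-4.2999488) − (-4.4410902)) / 80
= -343.8547626 / 80 = -4.2981845

-4.29818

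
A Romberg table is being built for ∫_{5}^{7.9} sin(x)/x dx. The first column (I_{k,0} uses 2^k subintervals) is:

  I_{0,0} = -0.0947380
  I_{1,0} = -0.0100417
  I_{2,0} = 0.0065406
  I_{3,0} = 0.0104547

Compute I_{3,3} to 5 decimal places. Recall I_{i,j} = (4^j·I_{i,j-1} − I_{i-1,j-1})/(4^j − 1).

I_{1,1} = (4·(-0.0100417) − (-0.0947380)) / 3 = 0.0181904
I_{2,1} = 0.0065406 + (0.0065406 − (-0.0100417))/3 = 0.0120680
I_{3,1} = (4·0.0104547 − 0.0065406) / 3 = 0.0117594
I_{2,2} = 0.0120680 + (0.0120680 − 0.0181904)/15 = 0.0116598
I_{3,2} = 0.0117594 + (0.0117594 − 0.0120680)/15 = 0.0117388
I_{3,3} = 0.0117388 + (0.0117388 − 0.0116598)/63 = 0.0117401

0.01174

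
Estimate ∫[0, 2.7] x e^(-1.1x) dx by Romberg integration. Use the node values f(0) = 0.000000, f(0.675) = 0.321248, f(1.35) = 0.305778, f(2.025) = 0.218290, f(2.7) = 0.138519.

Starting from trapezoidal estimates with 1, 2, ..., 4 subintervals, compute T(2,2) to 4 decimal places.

T(0,0) (trapezoid, 1 panel, h=2.7000): 0.187001
T(1,0) (trapezoid, 2 panels, h=1.3500): 0.506301
T(2,0) (trapezoid, 4 panels, h=0.6750): 0.617338
T(1,1) = 0.506301 + (0.506301 − 0.187001)/3 = 0.612734
T(2,1) = 0.617338 + (0.617338 − 0.506301)/3 = 0.654350
T(2,2) = 0.654350 + (0.654350 − 0.612734)/15 = 0.657124

0.6571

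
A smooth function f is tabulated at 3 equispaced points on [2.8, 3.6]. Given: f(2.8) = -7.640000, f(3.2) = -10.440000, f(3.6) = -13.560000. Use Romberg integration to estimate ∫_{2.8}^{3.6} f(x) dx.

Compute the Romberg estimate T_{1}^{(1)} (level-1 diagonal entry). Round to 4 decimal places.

-8.3947

T_{0}^{(0)} (trapezoid, 1 panel, h=0.8000): -8.480000
T_{1}^{(0)} (trapezoid, 2 panels, h=0.4000): -8.416000
T_{1}^{(1)} = -8.416000 + (-8.416000 − (-8.480000))/3 = -8.394667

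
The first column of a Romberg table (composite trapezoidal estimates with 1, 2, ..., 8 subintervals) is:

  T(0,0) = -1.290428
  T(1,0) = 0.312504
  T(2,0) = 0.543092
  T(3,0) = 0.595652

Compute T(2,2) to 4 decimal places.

Richardson extrapolation on the trapezoidal column (denominator 4−1=3):
T(1,1) = (4·0.312504 − (-1.290428)) / 3 = 0.846815
T(2,1) = 0.543092 + (0.543092 − 0.312504)/3 = 0.619955
T(2,2) = 0.619955 + (0.619955 − 0.846815)/15 = 0.604831

0.6048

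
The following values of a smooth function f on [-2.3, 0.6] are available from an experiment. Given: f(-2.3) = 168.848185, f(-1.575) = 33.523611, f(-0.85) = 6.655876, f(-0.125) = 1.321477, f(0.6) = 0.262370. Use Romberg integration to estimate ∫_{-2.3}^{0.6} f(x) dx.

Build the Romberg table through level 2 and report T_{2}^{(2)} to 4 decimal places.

T_{0}^{(0)} (trapezoid, 1 panel, h=2.9000): 245.210305
T_{1}^{(0)} (trapezoid, 2 panels, h=1.4500): 132.256173
T_{2}^{(0)} (trapezoid, 4 panels, h=0.7250): 91.390775
T_{1}^{(1)} = 132.256173 + (132.256173 − 245.210305)/3 = 94.604796
T_{2}^{(1)} = 91.390775 + (91.390775 − 132.256173)/3 = 77.768976
T_{2}^{(2)} = 77.768976 + (77.768976 − 94.604796)/15 = 76.646588

76.6466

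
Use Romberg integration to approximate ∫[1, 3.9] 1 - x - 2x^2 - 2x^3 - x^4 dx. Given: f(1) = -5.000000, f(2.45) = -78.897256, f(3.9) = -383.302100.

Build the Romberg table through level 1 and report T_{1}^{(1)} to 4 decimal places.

-340.2140

T_{0}^{(0)} (trapezoid, 1 panel, h=2.9000): -563.038045
T_{1}^{(0)} (trapezoid, 2 panels, h=1.4500): -395.920044
T_{1}^{(1)} = -395.920044 + (-395.920044 − (-563.038045))/3 = -340.214044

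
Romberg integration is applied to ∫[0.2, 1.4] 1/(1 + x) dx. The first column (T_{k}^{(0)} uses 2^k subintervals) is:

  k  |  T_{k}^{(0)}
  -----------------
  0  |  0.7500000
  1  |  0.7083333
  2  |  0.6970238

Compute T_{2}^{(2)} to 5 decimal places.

Richardson extrapolation on the trapezoidal column (denominator 4−1=3):
T_{1}^{(1)} = (4·0.7083333 − 0.7500000) / 3 = 0.6944444
T_{2}^{(1)} = (4·0.6970238 − 0.7083333) / 3 = 0.6932540
T_{2}^{(2)} = (16·0.6932540 − 0.6944444) / 15 = 0.6931746
(Column j=1 coincides with Simpson's rule on the same nodes.)

0.69317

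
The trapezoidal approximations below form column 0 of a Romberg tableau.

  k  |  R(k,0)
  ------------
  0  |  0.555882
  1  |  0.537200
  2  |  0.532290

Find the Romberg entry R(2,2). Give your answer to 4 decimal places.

0.5306

Richardson extrapolation on the trapezoidal column (denominator 4−1=3):
R(1,1) = 0.537200 + (0.537200 − 0.555882)/3 = 0.530973
R(2,1) = 0.532290 + (0.532290 − 0.537200)/3 = 0.530653
R(2,2) = (16·0.530653 − 0.530973) / 15 = 0.530632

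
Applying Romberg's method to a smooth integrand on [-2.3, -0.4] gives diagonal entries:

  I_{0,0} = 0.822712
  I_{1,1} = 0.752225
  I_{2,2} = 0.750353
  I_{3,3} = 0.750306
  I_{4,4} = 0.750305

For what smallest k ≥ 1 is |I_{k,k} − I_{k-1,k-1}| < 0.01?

|I_{1,1} − I_{0,0}| = 0.070487 ≥ 0.01
|I_{2,2} − I_{1,1}| = 0.001872 < 0.01

k = 2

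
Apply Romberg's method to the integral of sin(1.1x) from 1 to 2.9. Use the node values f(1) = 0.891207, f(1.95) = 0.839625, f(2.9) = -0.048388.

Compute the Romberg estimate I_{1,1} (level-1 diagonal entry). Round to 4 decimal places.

I_{0,0} (trapezoid, 1 panel, h=1.9000): 0.800678
I_{1,0} (trapezoid, 2 panels, h=0.9500): 1.197983
I_{1,1} = 1.197983 + (1.197983 − 0.800678)/3 = 1.330418

1.3304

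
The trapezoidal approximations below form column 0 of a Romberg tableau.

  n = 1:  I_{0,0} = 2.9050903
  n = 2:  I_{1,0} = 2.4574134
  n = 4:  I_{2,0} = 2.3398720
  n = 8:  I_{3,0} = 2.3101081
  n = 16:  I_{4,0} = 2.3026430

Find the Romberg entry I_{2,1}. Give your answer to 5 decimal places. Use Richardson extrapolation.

I_{2,1} = 2.3398720 + (2.3398720 − 2.4574134)/3 = 2.3006915

2.30069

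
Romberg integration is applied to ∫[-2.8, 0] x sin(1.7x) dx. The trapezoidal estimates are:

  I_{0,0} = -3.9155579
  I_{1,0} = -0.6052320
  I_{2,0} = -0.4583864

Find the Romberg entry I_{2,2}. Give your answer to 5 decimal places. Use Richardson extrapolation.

I_{1,1} = -0.6052320 + (-0.6052320 − (-3.9155579))/3 = 0.4982100
I_{2,1} = -0.4583864 + (-0.4583864 − (-0.6052320))/3 = -0.4094379
I_{2,2} = -0.4094379 + (-0.4094379 − 0.4982100)/15 = -0.4699478

-0.46995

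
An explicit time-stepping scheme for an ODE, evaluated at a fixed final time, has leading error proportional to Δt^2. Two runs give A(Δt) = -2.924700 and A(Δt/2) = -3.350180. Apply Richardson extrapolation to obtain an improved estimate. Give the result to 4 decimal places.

-3.4920

The leading error scales as Δt^2; refining by a factor of 2 reduces it by 2^2 = 4.
Extrapolated value = (4·A(Δt/2) − A(Δt)) / (4 − 1)
= (4·(-3.350180) − (-2.924700)) / 3
= -10.476020 / 3 = -3.492007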